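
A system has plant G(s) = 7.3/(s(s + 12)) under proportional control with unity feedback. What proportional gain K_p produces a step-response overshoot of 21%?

K_p = 24.9

From %OS = 100·exp(−πζ/√(1−ζ²)) = 21%, ζ = −ln(0.21)/√(π²+ln²(0.21)) = 0.4449.
Characteristic equation s² + 12s + 7.3K_p = 0 gives ζ = 12/(2√(7.3K_p)).
Setting ζ = 0.4449: √(7.3K_p) = 12/(2·0.4449) = 13.49, so K_p = 181.9/7.3 = 24.9.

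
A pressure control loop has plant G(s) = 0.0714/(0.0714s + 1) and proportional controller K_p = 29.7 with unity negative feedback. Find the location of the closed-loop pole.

s = -43.71

Closed loop: T(s) = K_p·G/(1+K_p·G) = 2.121/(0.0714s + 1 + 2.121), with pole at s = −(1 + 2.121)/0.0714 = −43.71.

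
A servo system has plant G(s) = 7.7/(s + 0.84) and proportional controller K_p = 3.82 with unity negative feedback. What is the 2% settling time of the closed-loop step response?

Closed-loop transfer function: T(s) = K_p·G(s)/(1 + K_p·G(s)) = 29.41/(s + 0.84 + 29.41) = 29.41/(s + 30.25).
Time constant τ = 1/30.25 = 0.03305 s, so the 2% settling time is about 4τ = 0.132 s.

T_s ≈ 0.132 s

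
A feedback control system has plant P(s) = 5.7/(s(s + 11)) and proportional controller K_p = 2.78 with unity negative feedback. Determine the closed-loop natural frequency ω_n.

ω_n = 3.98 rad/s

1 + K_p·P(s) = 0 gives s² + 11s + 15.85 = 0.
Matching s² + 2ζω_n s + ω_n²: ω_n = √15.85 = 3.981 rad/s and 2ζω_n = 11, so ζ = 11/(2·3.981) = 1.38.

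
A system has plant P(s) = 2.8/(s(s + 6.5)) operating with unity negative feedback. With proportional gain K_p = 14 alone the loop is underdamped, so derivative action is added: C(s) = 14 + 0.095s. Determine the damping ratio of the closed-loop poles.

ζ = 0.54

Forward path: (14 + 0.095s)·2.8/(s(s+6.5)). The closed-loop characteristic equation is s² + (6.5 + 2.8·0.095)s + 2.8·14 = 0.
That is s² + 6.766s + 39.2 = 0, so ω_n = 6.261 rad/s and ζ = 6.766/(2·6.261) = 0.5403.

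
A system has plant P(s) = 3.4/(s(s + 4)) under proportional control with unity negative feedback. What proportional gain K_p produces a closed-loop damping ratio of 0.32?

K_p = 11.5

Closed-loop characteristic equation: s² + 4s + K_p·3.4 = 0.
So ω_n = √(3.4K_p) and 2ζω_n = 4, giving ζ = 4/(2√(3.4K_p)).
Setting ζ = 0.32: √(3.4K_p) = 4/(2·0.32) = 6.25, so K_p = 39.06/3.4 = 11.5.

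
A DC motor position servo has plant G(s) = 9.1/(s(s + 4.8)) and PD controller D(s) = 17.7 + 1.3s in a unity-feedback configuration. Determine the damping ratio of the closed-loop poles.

Forward path: (17.7 + 1.3s)·9.1/(s(s+4.8)). The closed-loop characteristic equation is s² + (4.8 + 9.1·1.3)s + 9.1·17.7 = 0.
That is s² + 16.63s + 161.1 = 0, so ω_n = 12.69 rad/s and ζ = 16.63/(2·12.69) = 0.6552.

ζ = 0.655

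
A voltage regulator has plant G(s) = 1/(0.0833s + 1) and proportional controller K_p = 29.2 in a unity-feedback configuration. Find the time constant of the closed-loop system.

Closed loop: T(s) = K_p·G/(1+K_p·G) = 29.2/(0.0833s + 1 + 29.2), with pole at s = −(1 + 29.2)/0.0833 = −362.5.
Closed-loop time constant τ = 1/362.5 = 0.00276 s.

τ = 0.00276 s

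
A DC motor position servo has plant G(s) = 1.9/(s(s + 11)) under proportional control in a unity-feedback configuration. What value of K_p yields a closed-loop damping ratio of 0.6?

Closed-loop characteristic equation: s² + 11s + K_p·1.9 = 0.
So ω_n = √(1.9K_p) and 2ζω_n = 11, giving ζ = 11/(2√(1.9K_p)).
Setting ζ = 0.6: √(1.9K_p) = 11/(2·0.6) = 9.167, so K_p = 84.03/1.9 = 44.2.

K_p = 44.2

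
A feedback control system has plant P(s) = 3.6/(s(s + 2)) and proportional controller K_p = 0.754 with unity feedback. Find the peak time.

T_p = 2.4 s

The closed-loop denominator s² + 2s + 2.714 gives ω_n = √2.714 = 1.648 and ζ = 2/(2ω_n) = 0.607.
Damped frequency ω_d = ω_n√(1−ζ²) = 1.309 rad/s, so peak time T_p = π/ω_d = 2.4 s.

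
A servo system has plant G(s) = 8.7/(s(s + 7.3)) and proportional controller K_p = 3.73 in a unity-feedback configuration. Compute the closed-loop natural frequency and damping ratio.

The closed-loop denominator is s(s+7.3) + 3.73·8.7 = s² + 7.3s + 32.45.
So ω_n² = 32.45 ⇒ ω_n = 5.697 rad/s, and ζ = 7.3/(2ω_n) = 0.641.

ω_n = 5.7 rad/s, ζ = 0.641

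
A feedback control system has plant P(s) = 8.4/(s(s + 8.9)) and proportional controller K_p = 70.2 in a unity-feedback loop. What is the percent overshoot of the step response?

55.7%

Closed-loop characteristic equation: s² + 8.9s + 589.7 = 0, so ω_n = 24.28 rad/s and ζ = 8.9/(2·24.28) = 0.1833.
%OS = 100·exp(−πζ/√(1−ζ²)) = 100·exp(−π·0.1833/√0.9664) = 55.7%.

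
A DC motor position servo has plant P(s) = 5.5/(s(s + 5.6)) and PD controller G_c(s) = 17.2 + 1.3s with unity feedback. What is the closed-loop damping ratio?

Forward path: (17.2 + 1.3s)·5.5/(s(s+5.6)). The closed-loop characteristic equation is s² + (5.6 + 5.5·1.3)s + 5.5·17.2 = 0.
That is s² + 12.75s + 94.6 = 0, so ω_n = 9.726 rad/s and ζ = 12.75/(2·9.726) = 0.6554.

ζ = 0.655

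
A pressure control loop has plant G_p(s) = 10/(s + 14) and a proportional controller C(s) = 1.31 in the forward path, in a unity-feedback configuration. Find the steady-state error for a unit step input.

0.517

The loop is type 0. Static position error constant K_pos = C(0)·G_p(0) = 1.31·0.7143 = 0.9357.
Steady-state error to a unit step: e_ss = 1/(1+K_pos) = 1/1.936 = 0.517.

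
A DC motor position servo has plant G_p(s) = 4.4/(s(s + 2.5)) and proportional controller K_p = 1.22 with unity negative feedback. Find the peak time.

T_p = 1.61 s

From 1 + K_pG_p(s) = 0: s² + 2.5s + 5.368 = 0 ⇒ ω_n = 2.317, ζ = 0.5395.
Damped frequency ω_d = ω_n√(1−ζ²) = 1.951 rad/s, so peak time T_p = π/ω_d = 1.61 s.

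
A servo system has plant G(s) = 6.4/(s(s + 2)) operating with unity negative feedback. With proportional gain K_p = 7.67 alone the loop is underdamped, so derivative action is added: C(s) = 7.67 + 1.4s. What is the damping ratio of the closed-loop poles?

ζ = 0.782

Forward path: (7.67 + 1.4s)·6.4/(s(s+2)). The closed-loop characteristic equation is s² + (2 + 6.4·1.4)s + 6.4·7.67 = 0.
That is s² + 10.96s + 49.09 = 0, so ω_n = 7.006 rad/s and ζ = 10.96/(2·7.006) = 0.7822.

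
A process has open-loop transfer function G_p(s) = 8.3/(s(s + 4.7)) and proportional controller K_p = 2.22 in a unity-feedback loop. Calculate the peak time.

T_p = 0.875 s

The closed-loop denominator s² + 4.7s + 18.43 gives ω_n = √18.43 = 4.293 and ζ = 4.7/(2ω_n) = 0.5475.
Damped frequency ω_d = ω_n√(1−ζ²) = 3.592 rad/s, so peak time T_p = π/ω_d = 0.875 s.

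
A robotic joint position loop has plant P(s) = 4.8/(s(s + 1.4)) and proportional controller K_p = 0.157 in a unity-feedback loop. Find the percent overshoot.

From 1 + K_pP(s) = 0: s² + 1.4s + 0.7536 = 0 ⇒ ω_n = 0.8681, ζ = 0.8064.
%OS = 100·exp(−πζ/√(1−ζ²)) = 100·exp(−π·0.8064/√0.3498) = 1.38%.

1.38%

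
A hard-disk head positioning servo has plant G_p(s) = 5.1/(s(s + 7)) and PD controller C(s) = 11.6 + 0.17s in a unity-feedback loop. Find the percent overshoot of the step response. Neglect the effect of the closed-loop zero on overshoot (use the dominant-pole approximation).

Forward path: (11.6 + 0.17s)·5.1/(s(s+7)). The closed-loop characteristic equation is s² + (7 + 5.1·0.17)s + 5.1·11.6 = 0.
That is s² + 7.867s + 59.16 = 0, so ω_n = 7.692 rad/s and ζ = 7.867/(2·7.692) = 0.5114.
%OS = 100·exp(−πζ/√(1−ζ²)) = 15.4%.

15.4%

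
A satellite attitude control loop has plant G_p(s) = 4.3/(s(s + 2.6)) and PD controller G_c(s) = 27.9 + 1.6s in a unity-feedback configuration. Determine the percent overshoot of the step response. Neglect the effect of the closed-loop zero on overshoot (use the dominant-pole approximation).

Forward path: (27.9 + 1.6s)·4.3/(s(s+2.6)). The closed-loop characteristic equation is s² + (2.6 + 4.3·1.6)s + 4.3·27.9 = 0.
That is s² + 9.48s + 120 = 0, so ω_n = 10.95 rad/s and ζ = 9.48/(2·10.95) = 0.4328.
%OS = 100·exp(−πζ/√(1−ζ²)) = 22.1%.

22.1%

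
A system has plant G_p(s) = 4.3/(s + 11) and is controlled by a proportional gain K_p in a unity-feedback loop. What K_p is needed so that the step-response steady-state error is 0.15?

For a type-0 loop with proportional control, e_ss = 1/(1 + K_p·G_p(0)).
G_p(0) = 0.3909. Require 1/(1 + K_p·0.3909) = 0.15, so 1 + 0.3909·K_p = 6.667.
K_p = (6.667 − 1)/0.3909 = 14.5.

K_p = 14.5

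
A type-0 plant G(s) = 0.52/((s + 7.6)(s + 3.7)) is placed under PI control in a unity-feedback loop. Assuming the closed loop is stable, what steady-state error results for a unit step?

The PI controller's integrator makes the forward path type 1, so e_ss to a step is zero.

0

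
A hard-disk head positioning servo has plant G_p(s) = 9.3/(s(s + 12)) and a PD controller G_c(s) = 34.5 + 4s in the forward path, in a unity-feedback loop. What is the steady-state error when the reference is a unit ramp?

0.0374

The loop has one pole at the origin (type 1). Velocity error constant K_v = lim_{s→0} s·G_c(s)G_p(s) = 34.5·9.3/12 = 26.74.
Steady-state error to a unit ramp: e_ss = 1/K_v = 0.0374.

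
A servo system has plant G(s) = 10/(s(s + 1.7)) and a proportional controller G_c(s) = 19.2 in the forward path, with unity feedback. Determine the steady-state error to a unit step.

0

The open loop G_c(s)G(s) has a pole at the origin (type 1), so the static position error constant is infinite and e_ss = 1/(1+∞) = 0.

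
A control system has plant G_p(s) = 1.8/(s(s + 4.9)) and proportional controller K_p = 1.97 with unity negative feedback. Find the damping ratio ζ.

With unity feedback the closed-loop characteristic equation is s² + 4.9s + 1.97·1.8 = s² + 4.9s + 3.546 = 0.
Matching s² + 2ζω_n s + ω_n²: ω_n = √3.546 = 1.883 rad/s and 2ζω_n = 4.9, so ζ = 4.9/(2·1.883) = 1.3.

ζ = 1.3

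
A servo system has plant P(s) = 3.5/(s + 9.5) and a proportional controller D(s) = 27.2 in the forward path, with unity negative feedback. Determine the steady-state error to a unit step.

0.0907

The loop is type 0. Static position error constant K_pos = D(0)·P(0) = 27.2·0.3684 = 10.02.
Steady-state error to a unit step: e_ss = 1/(1+K_pos) = 1/11.02 = 0.0907.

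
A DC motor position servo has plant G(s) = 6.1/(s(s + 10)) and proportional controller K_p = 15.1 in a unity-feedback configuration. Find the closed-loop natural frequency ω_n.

ω_n = 9.6 rad/s

The closed-loop denominator is s(s+10) + 15.1·6.1 = s² + 10s + 92.11.
Matching s² + 2ζω_n s + ω_n²: ω_n = √92.11 = 9.597 rad/s and 2ζω_n = 10, so ζ = 10/(2·9.597) = 0.521.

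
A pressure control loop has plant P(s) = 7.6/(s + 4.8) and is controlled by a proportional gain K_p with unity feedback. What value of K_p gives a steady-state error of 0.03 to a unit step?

For a type-0 loop with proportional control, e_ss = 1/(1 + K_p·P(0)).
P(0) = 1.583. Require 1/(1 + K_p·1.583) = 0.03, so 1 + 1.583·K_p = 33.33.
K_p = (33.33 − 1)/1.583 = 20.4.

K_p = 20.4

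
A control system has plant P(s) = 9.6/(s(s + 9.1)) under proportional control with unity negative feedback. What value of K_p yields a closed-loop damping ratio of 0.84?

Closed-loop characteristic equation: s² + 9.1s + K_p·9.6 = 0.
So ω_n = √(9.6K_p) and 2ζω_n = 9.1, giving ζ = 9.1/(2√(9.6K_p)).
Setting ζ = 0.84: √(9.6K_p) = 9.1/(2·0.84) = 5.417, so K_p = 29.34/9.6 = 3.06.

K_p = 3.06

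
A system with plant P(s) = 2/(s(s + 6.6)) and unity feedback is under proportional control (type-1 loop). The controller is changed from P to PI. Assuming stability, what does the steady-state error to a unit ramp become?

The integrator raises the loop to type 2, so K_v → ∞ and e_ss to a ramp is zero.

0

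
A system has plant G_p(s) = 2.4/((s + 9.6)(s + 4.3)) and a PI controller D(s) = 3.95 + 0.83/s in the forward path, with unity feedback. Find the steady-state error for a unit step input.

0

The open loop D(s)G_p(s) has a pole at the origin (type 1), so the static position error constant is infinite and e_ss = 1/(1+∞) = 0.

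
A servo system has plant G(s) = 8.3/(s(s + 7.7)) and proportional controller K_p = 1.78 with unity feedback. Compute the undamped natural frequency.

1 + K_p·G(s) = 0 gives s² + 7.7s + 14.77 = 0.
Matching s² + 2ζω_n s + ω_n²: ω_n = √14.77 = 3.844 rad/s and 2ζω_n = 7.7, so ζ = 7.7/(2·3.844) = 1.

ω_n = 3.84 rad/s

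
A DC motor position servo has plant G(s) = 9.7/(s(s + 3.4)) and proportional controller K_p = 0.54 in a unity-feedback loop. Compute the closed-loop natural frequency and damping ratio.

The closed-loop denominator is s(s+3.4) + 0.54·9.7 = s² + 3.4s + 5.238.
Matching s² + 2ζω_n s + ω_n²: ω_n = √5.238 = 2.289 rad/s and 2ζω_n = 3.4, so ζ = 3.4/(2·2.289) = 0.743.

ω_n = 2.29 rad/s, ζ = 0.743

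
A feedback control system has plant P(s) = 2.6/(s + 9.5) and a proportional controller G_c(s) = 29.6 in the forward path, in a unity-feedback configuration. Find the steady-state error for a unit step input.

The loop is type 0. Static position error constant K_pos = G_c(0)·P(0) = 29.6·0.2737 = 8.101.
Steady-state error to a unit step: e_ss = 1/(1+K_pos) = 1/9.101 = 0.11.

0.11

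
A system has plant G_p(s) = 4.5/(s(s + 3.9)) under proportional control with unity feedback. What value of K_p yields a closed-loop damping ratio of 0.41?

K_p = 5.03

Closed-loop characteristic equation: s² + 3.9s + K_p·4.5 = 0.
So ω_n = √(4.5K_p) and 2ζω_n = 3.9, giving ζ = 3.9/(2√(4.5K_p)).
Setting ζ = 0.41: √(4.5K_p) = 3.9/(2·0.41) = 4.756, so K_p = 22.62/4.5 = 5.03.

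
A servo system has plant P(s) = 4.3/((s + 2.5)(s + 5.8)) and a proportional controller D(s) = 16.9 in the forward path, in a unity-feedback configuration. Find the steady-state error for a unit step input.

0.166

The loop is type 0. Static position error constant K_pos = D(0)·P(0) = 16.9·0.2966 = 5.012.
Steady-state error to a unit step: e_ss = 1/(1+K_pos) = 1/6.012 = 0.166.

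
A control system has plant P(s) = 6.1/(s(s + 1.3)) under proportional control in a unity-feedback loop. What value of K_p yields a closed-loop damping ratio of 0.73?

K_p = 0.13

Closed-loop characteristic equation: s² + 1.3s + K_p·6.1 = 0.
So ω_n = √(6.1K_p) and 2ζω_n = 1.3, giving ζ = 1.3/(2√(6.1K_p)).
Setting ζ = 0.73: √(6.1K_p) = 1.3/(2·0.73) = 0.8904, so K_p = 0.7928/6.1 = 0.13.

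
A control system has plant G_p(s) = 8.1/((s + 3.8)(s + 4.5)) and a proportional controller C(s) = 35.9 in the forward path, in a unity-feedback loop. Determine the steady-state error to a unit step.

0.0555

The loop is type 0. Static position error constant K_pos = C(0)·G_p(0) = 35.9·0.4737 = 17.01.
Steady-state error to a unit step: e_ss = 1/(1+K_pos) = 1/18.01 = 0.0555.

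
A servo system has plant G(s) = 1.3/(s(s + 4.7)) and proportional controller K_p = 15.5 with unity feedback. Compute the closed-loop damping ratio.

With unity feedback the closed-loop characteristic equation is s² + 4.7s + 15.5·1.3 = s² + 4.7s + 20.15 = 0.
So ω_n² = 20.15 ⇒ ω_n = 4.489 rad/s, and ζ = 4.7/(2ω_n) = 0.524.

ζ = 0.524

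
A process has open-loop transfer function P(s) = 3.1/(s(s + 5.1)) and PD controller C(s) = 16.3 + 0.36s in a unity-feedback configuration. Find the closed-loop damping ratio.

ζ = 0.437

Forward path: (16.3 + 0.36s)·3.1/(s(s+5.1)). The closed-loop characteristic equation is s² + (5.1 + 3.1·0.36)s + 3.1·16.3 = 0.
That is s² + 6.216s + 50.53 = 0, so ω_n = 7.108 rad/s and ζ = 6.216/(2·7.108) = 0.4372.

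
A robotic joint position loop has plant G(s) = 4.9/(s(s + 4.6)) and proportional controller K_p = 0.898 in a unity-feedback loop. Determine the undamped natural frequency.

With unity feedback the closed-loop characteristic equation is s² + 4.6s + 0.898·4.9 = s² + 4.6s + 4.4 = 0.
So ω_n² = 4.4 ⇒ ω_n = 2.098 rad/s, and ζ = 4.6/(2ω_n) = 1.1.

ω_n = 2.1 rad/s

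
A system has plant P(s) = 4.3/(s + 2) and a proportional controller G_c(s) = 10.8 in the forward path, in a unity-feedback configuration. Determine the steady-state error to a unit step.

The loop is type 0. Static position error constant K_pos = G_c(0)·P(0) = 10.8·2.15 = 23.22.
Steady-state error to a unit step: e_ss = 1/(1+K_pos) = 1/24.22 = 0.0413.

0.0413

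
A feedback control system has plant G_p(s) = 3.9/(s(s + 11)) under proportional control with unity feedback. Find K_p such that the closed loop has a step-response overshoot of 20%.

From %OS = 100·exp(−πζ/√(1−ζ²)) = 20%, ζ = −ln(0.2)/√(π²+ln²(0.2)) = 0.4559.
Characteristic equation s² + 11s + 3.9K_p = 0 gives ζ = 11/(2√(3.9K_p)).
Setting ζ = 0.4559: √(3.9K_p) = 11/(2·0.4559) = 12.06, so K_p = 145.5/3.9 = 37.3.

K_p = 37.3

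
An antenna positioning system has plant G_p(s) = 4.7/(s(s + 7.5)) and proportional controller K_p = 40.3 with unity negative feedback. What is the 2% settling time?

T_s ≈ 1.07 s

From 1 + K_pG_p(s) = 0: s² + 7.5s + 189.4 = 0 ⇒ ω_n = 13.76, ζ = 0.2725.
2% settling time T_s ≈ 4/(ζω_n) = 4/3.75 = 1.07 s.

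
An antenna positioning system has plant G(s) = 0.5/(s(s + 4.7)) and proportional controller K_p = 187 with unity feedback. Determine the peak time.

T_p = 0.335 s

The closed-loop denominator s² + 4.7s + 93.5 gives ω_n = √93.5 = 9.67 and ζ = 4.7/(2ω_n) = 0.243.
Damped frequency ω_d = ω_n√(1−ζ²) = 9.38 rad/s, so peak time T_p = π/ω_d = 0.335 s.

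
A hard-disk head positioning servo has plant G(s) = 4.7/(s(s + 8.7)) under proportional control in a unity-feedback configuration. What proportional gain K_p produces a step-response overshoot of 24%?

From %OS = 100·exp(−πζ/√(1−ζ²)) = 24%, ζ = −ln(0.24)/√(π²+ln²(0.24)) = 0.4136.
Characteristic equation s² + 8.7s + 4.7K_p = 0 gives ζ = 8.7/(2√(4.7K_p)).
Setting ζ = 0.4136: √(4.7K_p) = 8.7/(2·0.4136) = 10.52, so K_p = 110.6/4.7 = 23.5.

K_p = 23.5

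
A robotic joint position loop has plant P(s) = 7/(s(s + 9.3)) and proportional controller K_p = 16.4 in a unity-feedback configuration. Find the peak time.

Closed-loop characteristic equation: s² + 9.3s + 114.8 = 0, so ω_n = 10.71 rad/s and ζ = 9.3/(2·10.71) = 0.434.
Damped frequency ω_d = ω_n√(1−ζ²) = 9.653 rad/s, so peak time T_p = π/ω_d = 0.325 s.

T_p = 0.325 s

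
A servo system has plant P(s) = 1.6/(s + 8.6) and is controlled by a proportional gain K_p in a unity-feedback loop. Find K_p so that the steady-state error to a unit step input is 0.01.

The loop is type 0, so e_ss(step) = 1/(1 + K_pos) with K_pos = K_p·P(0).
P(0) = 0.186. Require 1/(1 + K_p·0.186) = 0.01, so 1 + 0.186·K_p = 100.
K_p = (100 − 1)/0.186 = 532.

K_p = 532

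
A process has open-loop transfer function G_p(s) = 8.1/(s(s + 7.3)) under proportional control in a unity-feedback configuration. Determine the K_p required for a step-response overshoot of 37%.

From %OS = 100·exp(−πζ/√(1−ζ²)) = 37%, ζ = −ln(0.37)/√(π²+ln²(0.37)) = 0.3017.
Characteristic equation s² + 7.3s + 8.1K_p = 0 gives ζ = 7.3/(2√(8.1K_p)).
Setting ζ = 0.3017: √(8.1K_p) = 7.3/(2·0.3017) = 12.1, so K_p = 146.3/8.1 = 18.1.

K_p = 18.1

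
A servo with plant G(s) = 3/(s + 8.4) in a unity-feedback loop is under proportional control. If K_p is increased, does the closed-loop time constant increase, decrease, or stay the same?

decrease

Closed-loop pole is at s = −(8.4+K_p·3); larger K_p moves it further left, so τ = 1/(8.4+K_p·3) decreases.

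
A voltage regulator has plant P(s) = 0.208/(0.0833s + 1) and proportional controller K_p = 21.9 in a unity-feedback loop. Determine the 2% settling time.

Closed loop: T(s) = K_p·P/(1+K_p·P) = 4.555/(0.0833s + 1 + 4.555), with pole at s = −(1 + 4.555)/0.0833 = −66.69.
τ = 1/66.69 = 0.01499 s, so 2% settling time ≈ 4τ = 0.06 s.

T_s ≈ 0.06 s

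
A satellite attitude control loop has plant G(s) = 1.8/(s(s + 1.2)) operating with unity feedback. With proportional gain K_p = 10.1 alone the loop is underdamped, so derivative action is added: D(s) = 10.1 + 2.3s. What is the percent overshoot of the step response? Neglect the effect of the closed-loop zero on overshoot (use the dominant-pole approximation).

Forward path: (10.1 + 2.3s)·1.8/(s(s+1.2)). The closed-loop characteristic equation is s² + (1.2 + 1.8·2.3)s + 1.8·10.1 = 0.
That is s² + 5.34s + 18.18 = 0, so ω_n = 4.264 rad/s and ζ = 5.34/(2·4.264) = 0.6262.
%OS = 100·exp(−πζ/√(1−ζ²)) = 8.02%.

8.02%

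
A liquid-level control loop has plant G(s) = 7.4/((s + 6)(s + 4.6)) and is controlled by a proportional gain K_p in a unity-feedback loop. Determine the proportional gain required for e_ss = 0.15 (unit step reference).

K_p = 21.1

The loop is type 0, so e_ss(step) = 1/(1 + K_pos) with K_pos = K_p·G(0).
G(0) = 0.2681. Require 1/(1 + K_p·0.2681) = 0.15, so 1 + 0.2681·K_p = 6.667.
K_p = (6.667 − 1)/0.2681 = 21.1.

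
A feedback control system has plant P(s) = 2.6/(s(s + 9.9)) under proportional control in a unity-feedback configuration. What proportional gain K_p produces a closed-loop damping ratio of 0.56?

Closed-loop characteristic equation: s² + 9.9s + K_p·2.6 = 0.
So ω_n = √(2.6K_p) and 2ζω_n = 9.9, giving ζ = 9.9/(2√(2.6K_p)).
Setting ζ = 0.56: √(2.6K_p) = 9.9/(2·0.56) = 8.839, so K_p = 78.13/2.6 = 30.1.

K_p = 30.1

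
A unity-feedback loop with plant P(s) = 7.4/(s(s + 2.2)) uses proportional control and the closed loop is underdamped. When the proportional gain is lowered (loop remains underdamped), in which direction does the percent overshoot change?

decrease

ζ = 2.2/(2√(7.4K_p)) rises as K_p falls; higher damping means less overshoot.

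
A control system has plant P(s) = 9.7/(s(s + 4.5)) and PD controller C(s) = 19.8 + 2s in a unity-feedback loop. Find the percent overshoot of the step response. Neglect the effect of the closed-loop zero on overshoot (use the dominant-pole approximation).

Forward path: (19.8 + 2s)·9.7/(s(s+4.5)). The closed-loop characteristic equation is s² + (4.5 + 9.7·2)s + 9.7·19.8 = 0.
That is s² + 23.9s + 192.1 = 0, so ω_n = 13.86 rad/s and ζ = 23.9/(2·13.86) = 0.8623.
%OS = 100·exp(−πζ/√(1−ζ²)) = 0.475%.

0.475%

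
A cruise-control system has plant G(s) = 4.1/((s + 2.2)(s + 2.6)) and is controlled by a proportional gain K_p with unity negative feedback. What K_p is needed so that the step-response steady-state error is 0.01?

The loop is type 0, so e_ss(step) = 1/(1 + K_pos) with K_pos = K_p·G(0).
G(0) = 0.7168. Require 1/(1 + K_p·0.7168) = 0.01, so 1 + 0.7168·K_p = 100.
K_p = (100 − 1)/0.7168 = 138.

K_p = 138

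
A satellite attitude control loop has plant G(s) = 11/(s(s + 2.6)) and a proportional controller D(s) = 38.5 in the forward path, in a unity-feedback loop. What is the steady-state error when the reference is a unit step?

0

The open loop D(s)G(s) has a pole at the origin (type 1), so the static position error constant is infinite and e_ss = 1/(1+∞) = 0.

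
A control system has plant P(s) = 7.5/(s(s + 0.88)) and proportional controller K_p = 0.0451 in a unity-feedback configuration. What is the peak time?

Closed-loop characteristic equation: s² + 0.88s + 0.3382 = 0, so ω_n = 0.5816 rad/s and ζ = 0.88/(2·0.5816) = 0.7565.
Damped frequency ω_d = ω_n√(1−ζ²) = 0.3803 rad/s, so peak time T_p = π/ω_d = 8.26 s.

T_p = 8.26 s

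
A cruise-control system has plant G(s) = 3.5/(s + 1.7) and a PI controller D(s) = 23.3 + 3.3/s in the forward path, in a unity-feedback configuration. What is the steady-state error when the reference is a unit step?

The open loop D(s)G(s) has a pole at the origin (type 1), so the static position error constant is infinite and e_ss = 1/(1+∞) = 0.

0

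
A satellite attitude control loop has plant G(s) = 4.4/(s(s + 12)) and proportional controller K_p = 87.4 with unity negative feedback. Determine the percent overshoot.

36.4%

From 1 + K_pG(s) = 0: s² + 12s + 384.6 = 0 ⇒ ω_n = 19.61, ζ = 0.306.
%OS = 100·exp(−πζ/√(1−ζ²)) = 100·exp(−π·0.306/√0.9064) = 36.4%.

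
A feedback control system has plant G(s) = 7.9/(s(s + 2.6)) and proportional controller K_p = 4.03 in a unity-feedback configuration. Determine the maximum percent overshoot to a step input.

The closed-loop denominator s² + 2.6s + 31.84 gives ω_n = √31.84 = 5.642 and ζ = 2.6/(2ω_n) = 0.2304.
%OS = 100·exp(−πζ/√(1−ζ²)) = 100·exp(−π·0.2304/√0.9469) = 47.5%.

47.5%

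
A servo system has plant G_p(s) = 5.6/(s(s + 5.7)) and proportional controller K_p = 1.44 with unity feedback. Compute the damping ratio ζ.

ζ = 1

With unity feedback the closed-loop characteristic equation is s² + 5.7s + 1.44·5.6 = s² + 5.7s + 8.064 = 0.
So ω_n² = 8.064 ⇒ ω_n = 2.84 rad/s, and ζ = 5.7/(2ω_n) = 1.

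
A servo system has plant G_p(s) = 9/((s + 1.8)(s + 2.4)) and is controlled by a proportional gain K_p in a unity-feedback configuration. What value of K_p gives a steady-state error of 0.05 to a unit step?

K_p = 9.12

Steady-state error for a unit step on this type-0 loop is 1/(1 + K_p·G_p(0)).
G_p(0) = 2.083. Require 1/(1 + K_p·2.083) = 0.05, so 1 + 2.083·K_p = 20.
K_p = (20 − 1)/2.083 = 9.12.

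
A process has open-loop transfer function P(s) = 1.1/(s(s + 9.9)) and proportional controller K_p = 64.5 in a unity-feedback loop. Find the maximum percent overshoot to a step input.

From 1 + K_pP(s) = 0: s² + 9.9s + 70.95 = 0 ⇒ ω_n = 8.423, ζ = 0.5877.
%OS = 100·exp(−πζ/√(1−ζ²)) = 100·exp(−π·0.5877/√0.6547) = 10.2%.

10.2%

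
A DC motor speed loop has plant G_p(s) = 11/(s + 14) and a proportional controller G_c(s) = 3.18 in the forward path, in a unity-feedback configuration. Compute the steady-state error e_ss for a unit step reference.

The loop is type 0. Static position error constant K_pos = G_c(0)·G_p(0) = 3.18·0.7857 = 2.499.
Steady-state error to a unit step: e_ss = 1/(1+K_pos) = 1/3.499 = 0.286.

0.286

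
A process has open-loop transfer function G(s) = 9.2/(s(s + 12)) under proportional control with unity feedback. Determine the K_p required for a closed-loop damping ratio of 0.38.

K_p = 27.1

Closed-loop characteristic equation: s² + 12s + K_p·9.2 = 0.
So ω_n = √(9.2K_p) and 2ζω_n = 12, giving ζ = 12/(2√(9.2K_p)).
Setting ζ = 0.38: √(9.2K_p) = 12/(2·0.38) = 15.79, so K_p = 249.3/9.2 = 27.1.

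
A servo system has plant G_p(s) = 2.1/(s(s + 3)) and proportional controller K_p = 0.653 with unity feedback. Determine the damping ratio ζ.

With unity feedback the closed-loop characteristic equation is s² + 3s + 0.653·2.1 = s² + 3s + 1.371 = 0.
Matching s² + 2ζω_n s + ω_n²: ω_n = √1.371 = 1.171 rad/s and 2ζω_n = 3, so ζ = 3/(2·1.171) = 1.28.

ζ = 1.28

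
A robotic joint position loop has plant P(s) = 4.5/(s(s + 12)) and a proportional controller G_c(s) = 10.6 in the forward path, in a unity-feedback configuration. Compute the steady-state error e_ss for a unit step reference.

The open loop G_c(s)P(s) has a pole at the origin (type 1), so the static position error constant is infinite and e_ss = 1/(1+∞) = 0.

0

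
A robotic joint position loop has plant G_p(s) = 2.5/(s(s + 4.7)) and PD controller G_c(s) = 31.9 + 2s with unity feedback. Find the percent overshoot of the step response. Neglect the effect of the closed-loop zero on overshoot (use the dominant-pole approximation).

Forward path: (31.9 + 2s)·2.5/(s(s+4.7)). The closed-loop characteristic equation is s² + (4.7 + 2.5·2)s + 2.5·31.9 = 0.
That is s² + 9.7s + 79.75 = 0, so ω_n = 8.93 rad/s and ζ = 9.7/(2·8.93) = 0.5431.
%OS = 100·exp(−πζ/√(1−ζ²)) = 13.1%.

13.1%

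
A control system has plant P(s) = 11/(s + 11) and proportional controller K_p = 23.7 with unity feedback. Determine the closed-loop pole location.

Closed-loop transfer function: T(s) = K_p·P(s)/(1 + K_p·P(s)) = 260.7/(s + 11 + 260.7) = 260.7/(s + 271.7).
The closed-loop pole is at s = −271.7.

s = -271.7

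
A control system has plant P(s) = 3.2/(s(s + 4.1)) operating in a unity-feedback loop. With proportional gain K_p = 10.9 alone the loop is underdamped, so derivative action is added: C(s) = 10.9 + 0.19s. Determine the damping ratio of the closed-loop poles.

ζ = 0.399

Forward path: (10.9 + 0.19s)·3.2/(s(s+4.1)). The closed-loop characteristic equation is s² + (4.1 + 3.2·0.19)s + 3.2·10.9 = 0.
That is s² + 4.708s + 34.88 = 0, so ω_n = 5.906 rad/s and ζ = 4.708/(2·5.906) = 0.3986.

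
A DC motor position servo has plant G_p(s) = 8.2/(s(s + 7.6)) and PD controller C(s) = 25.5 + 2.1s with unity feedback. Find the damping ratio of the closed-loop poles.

ζ = 0.858

Forward path: (25.5 + 2.1s)·8.2/(s(s+7.6)). The closed-loop characteristic equation is s² + (7.6 + 8.2·2.1)s + 8.2·25.5 = 0.
That is s² + 24.82s + 209.1 = 0, so ω_n = 14.46 rad/s and ζ = 24.82/(2·14.46) = 0.8582.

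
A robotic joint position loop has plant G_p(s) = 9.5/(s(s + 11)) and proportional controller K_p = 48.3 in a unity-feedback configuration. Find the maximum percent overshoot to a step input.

Closed-loop characteristic equation: s² + 11s + 458.8 = 0, so ω_n = 21.42 rad/s and ζ = 11/(2·21.42) = 0.2568.
%OS = 100·exp(−πζ/√(1−ζ²)) = 100·exp(−π·0.2568/√0.9341) = 43.4%.

43.4%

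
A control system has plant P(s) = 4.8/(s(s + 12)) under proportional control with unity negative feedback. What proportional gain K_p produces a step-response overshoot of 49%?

From %OS = 100·exp(−πζ/√(1−ζ²)) = 49%, ζ = −ln(0.49)/√(π²+ln²(0.49)) = 0.2214.
Characteristic equation s² + 12s + 4.8K_p = 0 gives ζ = 12/(2√(4.8K_p)).
Setting ζ = 0.2214: √(4.8K_p) = 12/(2·0.2214) = 27.1, so K_p = 734.2/4.8 = 153.

K_p = 153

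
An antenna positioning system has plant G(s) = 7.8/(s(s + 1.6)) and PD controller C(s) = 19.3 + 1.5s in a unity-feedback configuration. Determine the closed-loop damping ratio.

ζ = 0.542

Forward path: (19.3 + 1.5s)·7.8/(s(s+1.6)). The closed-loop characteristic equation is s² + (1.6 + 7.8·1.5)s + 7.8·19.3 = 0.
That is s² + 13.3s + 150.5 = 0, so ω_n = 12.27 rad/s and ζ = 13.3/(2·12.27) = 0.542.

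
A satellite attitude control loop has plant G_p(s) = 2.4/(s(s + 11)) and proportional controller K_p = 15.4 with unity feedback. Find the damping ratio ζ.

ζ = 0.905

1 + K_p·G_p(s) = 0 gives s² + 11s + 36.96 = 0.
Matching s² + 2ζω_n s + ω_n²: ω_n = √36.96 = 6.079 rad/s and 2ζω_n = 11, so ζ = 11/(2·6.079) = 0.905.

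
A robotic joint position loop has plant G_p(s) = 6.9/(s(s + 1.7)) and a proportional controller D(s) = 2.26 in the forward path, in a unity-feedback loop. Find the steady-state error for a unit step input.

The open loop D(s)G_p(s) has a pole at the origin (type 1), so the static position error constant is infinite and e_ss = 1/(1+∞) = 0.

0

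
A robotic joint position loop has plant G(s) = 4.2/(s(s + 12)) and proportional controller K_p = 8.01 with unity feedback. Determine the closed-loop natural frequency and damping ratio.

With unity feedback the closed-loop characteristic equation is s² + 12s + 8.01·4.2 = s² + 12s + 33.64 = 0.
Matching s² + 2ζω_n s + ω_n²: ω_n = √33.64 = 5.8 rad/s and 2ζω_n = 12, so ζ = 12/(2·5.8) = 1.03.

ω_n = 5.8 rad/s, ζ = 1.03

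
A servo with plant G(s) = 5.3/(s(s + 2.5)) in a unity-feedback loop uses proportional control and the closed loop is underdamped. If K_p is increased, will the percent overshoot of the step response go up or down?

Characteristic equation s² + 2.5s + K_p·5.3 = 0: raising K_p raises ω_n while 2ζω_n = 2.5 is fixed, so ζ falls and overshoot grows.

increase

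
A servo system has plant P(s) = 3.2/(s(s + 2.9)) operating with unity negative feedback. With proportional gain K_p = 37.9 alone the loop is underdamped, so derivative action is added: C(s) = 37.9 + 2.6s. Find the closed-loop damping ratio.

Forward path: (37.9 + 2.6s)·3.2/(s(s+2.9)). The closed-loop characteristic equation is s² + (2.9 + 3.2·2.6)s + 3.2·37.9 = 0.
That is s² + 11.22s + 121.3 = 0, so ω_n = 11.01 rad/s and ζ = 11.22/(2·11.01) = 0.5094.

ζ = 0.509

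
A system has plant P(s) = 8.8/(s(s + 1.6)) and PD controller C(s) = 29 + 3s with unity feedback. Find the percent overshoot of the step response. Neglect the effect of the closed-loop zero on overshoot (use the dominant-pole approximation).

Forward path: (29 + 3s)·8.8/(s(s+1.6)). The closed-loop characteristic equation is s² + (1.6 + 8.8·3)s + 8.8·29 = 0.
That is s² + 28s + 255.2 = 0, so ω_n = 15.97 rad/s and ζ = 28/(2·15.97) = 0.8764.
%OS = 100·exp(−πζ/√(1−ζ²)) = 0.329%.

0.329%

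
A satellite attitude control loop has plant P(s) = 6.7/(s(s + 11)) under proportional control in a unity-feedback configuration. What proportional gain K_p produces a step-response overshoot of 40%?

From %OS = 100·exp(−πζ/√(1−ζ²)) = 40%, ζ = −ln(0.4)/√(π²+ln²(0.4)) = 0.28.
Characteristic equation s² + 11s + 6.7K_p = 0 gives ζ = 11/(2√(6.7K_p)).
Setting ζ = 0.28: √(6.7K_p) = 11/(2·0.28) = 19.64, so K_p = 385.8/6.7 = 57.6.

K_p = 57.6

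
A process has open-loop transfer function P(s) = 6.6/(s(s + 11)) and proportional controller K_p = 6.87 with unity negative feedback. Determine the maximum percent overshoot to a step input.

1.17%

The closed-loop denominator s² + 11s + 45.34 gives ω_n = √45.34 = 6.734 and ζ = 11/(2ω_n) = 0.8168.
%OS = 100·exp(−πζ/√(1−ζ²)) = 100·exp(−π·0.8168/√0.3328) = 1.17%.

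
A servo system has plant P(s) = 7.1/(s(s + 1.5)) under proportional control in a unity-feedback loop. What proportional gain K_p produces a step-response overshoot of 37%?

K_p = 0.87

From %OS = 100·exp(−πζ/√(1−ζ²)) = 37%, ζ = −ln(0.37)/√(π²+ln²(0.37)) = 0.3017.
Characteristic equation s² + 1.5s + 7.1K_p = 0 gives ζ = 1.5/(2√(7.1K_p)).
Setting ζ = 0.3017: √(7.1K_p) = 1.5/(2·0.3017) = 2.486, so K_p = 6.179/7.1 = 0.87.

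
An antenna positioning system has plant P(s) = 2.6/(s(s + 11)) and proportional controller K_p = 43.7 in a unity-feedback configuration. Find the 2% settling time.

From 1 + K_pP(s) = 0: s² + 11s + 113.6 = 0 ⇒ ω_n = 10.66, ζ = 0.516.
2% settling time T_s ≈ 4/(ζω_n) = 4/5.5 = 0.727 s.

T_s ≈ 0.727 s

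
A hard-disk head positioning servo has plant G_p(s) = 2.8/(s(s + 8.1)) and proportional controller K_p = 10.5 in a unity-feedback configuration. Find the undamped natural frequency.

The closed-loop denominator is s(s+8.1) + 10.5·2.8 = s² + 8.1s + 29.4.
So ω_n² = 29.4 ⇒ ω_n = 5.422 rad/s, and ζ = 8.1/(2ω_n) = 0.747.

ω_n = 5.42 rad/s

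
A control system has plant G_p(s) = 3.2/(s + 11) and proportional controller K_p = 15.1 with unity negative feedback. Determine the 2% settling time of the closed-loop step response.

Closed-loop transfer function: T(s) = K_p·G_p(s)/(1 + K_p·G_p(s)) = 48.32/(s + 11 + 48.32) = 48.32/(s + 59.32).
Time constant τ = 1/59.32 = 0.01686 s, so the 2% settling time is about 4τ = 0.0674 s.

T_s ≈ 0.0674 s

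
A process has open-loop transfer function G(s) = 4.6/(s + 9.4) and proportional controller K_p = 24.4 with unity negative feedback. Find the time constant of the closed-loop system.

τ = 0.00822 s

Closed-loop transfer function: T(s) = K_p·G(s)/(1 + K_p·G(s)) = 112.2/(s + 9.4 + 112.2) = 112.2/(s + 121.6).
Time constant τ = 1/121.6 = 0.00822 s.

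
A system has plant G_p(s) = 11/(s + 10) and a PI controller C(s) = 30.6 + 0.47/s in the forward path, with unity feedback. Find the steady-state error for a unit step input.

0

The open loop C(s)G_p(s) has a pole at the origin (type 1), so the static position error constant is infinite and e_ss = 1/(1+∞) = 0.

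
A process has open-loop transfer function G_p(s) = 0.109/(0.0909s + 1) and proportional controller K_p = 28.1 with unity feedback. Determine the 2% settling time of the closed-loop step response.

Closed loop: T(s) = K_p·G_p/(1+K_p·G_p) = 3.063/(0.0909s + 1 + 3.063), with pole at s = −(1 + 3.063)/0.0909 = −44.7.
τ = 1/44.7 = 0.02237 s, so 2% settling time ≈ 4τ = 0.0895 s.

T_s ≈ 0.0895 s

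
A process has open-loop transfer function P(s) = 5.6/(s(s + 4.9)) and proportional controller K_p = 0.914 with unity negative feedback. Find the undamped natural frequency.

ω_n = 2.26 rad/s

1 + K_p·P(s) = 0 gives s² + 4.9s + 5.118 = 0.
Matching s² + 2ζω_n s + ω_n²: ω_n = √5.118 = 2.262 rad/s and 2ζω_n = 4.9, so ζ = 4.9/(2·2.262) = 1.08.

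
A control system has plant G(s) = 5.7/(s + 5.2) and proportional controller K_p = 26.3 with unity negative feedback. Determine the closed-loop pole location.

Closed-loop transfer function: T(s) = K_p·G(s)/(1 + K_p·G(s)) = 149.9/(s + 5.2 + 149.9) = 149.9/(s + 155.1).
The closed-loop pole is at s = −155.1.

s = -155.1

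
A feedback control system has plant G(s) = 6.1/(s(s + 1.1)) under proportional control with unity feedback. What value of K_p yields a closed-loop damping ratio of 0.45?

Closed-loop characteristic equation: s² + 1.1s + K_p·6.1 = 0.
So ω_n = √(6.1K_p) and 2ζω_n = 1.1, giving ζ = 1.1/(2√(6.1K_p)).
Setting ζ = 0.45: √(6.1K_p) = 1.1/(2·0.45) = 1.222, so K_p = 1.494/6.1 = 0.245.

K_p = 0.245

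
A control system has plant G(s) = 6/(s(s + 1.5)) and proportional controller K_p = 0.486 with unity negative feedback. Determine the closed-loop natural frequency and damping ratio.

With unity feedback the closed-loop characteristic equation is s² + 1.5s + 0.486·6 = s² + 1.5s + 2.916 = 0.
So ω_n² = 2.916 ⇒ ω_n = 1.708 rad/s, and ζ = 1.5/(2ω_n) = 0.439.

ω_n = 1.71 rad/s, ζ = 0.439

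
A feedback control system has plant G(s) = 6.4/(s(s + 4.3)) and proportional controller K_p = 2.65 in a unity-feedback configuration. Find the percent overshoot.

Closed-loop characteristic equation: s² + 4.3s + 16.96 = 0, so ω_n = 4.118 rad/s and ζ = 4.3/(2·4.118) = 0.5221.
%OS = 100·exp(−πζ/√(1−ζ²)) = 100·exp(−π·0.5221/√0.7274) = 14.6%.

14.6%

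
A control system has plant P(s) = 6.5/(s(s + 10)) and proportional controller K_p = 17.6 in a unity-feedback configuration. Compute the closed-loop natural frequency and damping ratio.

ω_n = 10.7 rad/s, ζ = 0.467

With unity feedback the closed-loop characteristic equation is s² + 10s + 17.6·6.5 = s² + 10s + 114.4 = 0.
Matching s² + 2ζω_n s + ω_n²: ω_n = √114.4 = 10.7 rad/s and 2ζω_n = 10, so ζ = 10/(2·10.7) = 0.467.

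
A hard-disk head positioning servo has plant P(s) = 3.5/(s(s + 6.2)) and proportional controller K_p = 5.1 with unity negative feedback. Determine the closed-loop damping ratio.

ζ = 0.734

The closed-loop denominator is s(s+6.2) + 5.1·3.5 = s² + 6.2s + 17.85.
Matching s² + 2ζω_n s + ω_n²: ω_n = √17.85 = 4.225 rad/s and 2ζω_n = 6.2, so ζ = 6.2/(2·4.225) = 0.734.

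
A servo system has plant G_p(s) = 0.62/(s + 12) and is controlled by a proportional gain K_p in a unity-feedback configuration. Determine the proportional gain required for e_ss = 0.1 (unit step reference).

For a type-0 loop with proportional control, e_ss = 1/(1 + K_p·G_p(0)).
G_p(0) = 0.05167. Require 1/(1 + K_p·0.05167) = 0.1, so 1 + 0.05167·K_p = 10.
K_p = (10 − 1)/0.05167 = 174.

K_p = 174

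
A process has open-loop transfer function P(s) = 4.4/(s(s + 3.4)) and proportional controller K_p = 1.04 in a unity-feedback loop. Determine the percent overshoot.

1.64%

The closed-loop denominator s² + 3.4s + 4.576 gives ω_n = √4.576 = 2.139 and ζ = 3.4/(2ω_n) = 0.7947.
%OS = 100·exp(−πζ/√(1−ζ²)) = 100·exp(−π·0.7947/√0.3684) = 1.64%.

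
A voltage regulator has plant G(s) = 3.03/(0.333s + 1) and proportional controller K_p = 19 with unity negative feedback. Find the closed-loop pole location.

Closed loop: T(s) = K_p·G/(1+K_p·G) = 57.57/(0.333s + 1 + 57.57), with pole at s = −(1 + 57.57)/0.333 = −175.9.

s = -175.9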